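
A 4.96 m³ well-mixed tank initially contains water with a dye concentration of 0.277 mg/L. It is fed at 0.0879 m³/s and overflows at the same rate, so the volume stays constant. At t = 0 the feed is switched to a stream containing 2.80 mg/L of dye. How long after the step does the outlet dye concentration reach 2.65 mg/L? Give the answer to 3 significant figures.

159 s

Species balance: V dC/dt = Q(C_in − C) ⇒ τ = V/Q = 56.428 s.
C(t) = C_in + (C₀ − C_in) e^(−t/τ). Set C = 2.65 and solve for t:
e^(−t/τ) = (C − C_in)/(C₀ − C_in) = (2.65 − 2.80)/(0.277 − 2.80) = 0.059453
t = −τ ln(…) = 56.428 × 2.8226 = 159.27 s.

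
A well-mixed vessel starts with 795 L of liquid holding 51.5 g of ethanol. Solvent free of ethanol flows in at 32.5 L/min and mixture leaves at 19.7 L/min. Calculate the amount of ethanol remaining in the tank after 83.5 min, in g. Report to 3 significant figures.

Let m(t) be the amount of ethanol. Volume: V(t) = V₀ + (Q_in − Q_out) t = 795 + 12.800 t; V(83.5) = 1863.8 L.
Species balance (pure solvent in): dm/dt = −Q_out · m/V(t).
dm/m = −Q_out dt/(V₀ + 12.800 t); integrating gives ln(m/m₀) = −(Q_out/(Q_in−Q_out)) ln(V/V₀).
m = m₀ (V₀/V)^(Q_out/(Q_in−Q_out)) = 51.5 × (795/1863.8)^(1.5391) = 13.877 g.

13.9 g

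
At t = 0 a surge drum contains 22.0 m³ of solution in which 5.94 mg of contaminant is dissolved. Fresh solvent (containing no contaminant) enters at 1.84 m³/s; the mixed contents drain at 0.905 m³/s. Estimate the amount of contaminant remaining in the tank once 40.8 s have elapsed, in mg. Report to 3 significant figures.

Total volume: dV/dt = Q_in − Q_out = 0.93500 m³/s, so V(t) = 22.0 + 0.93500 t and V(40.8) = 60.148 m³.
Solute balance: dm/dt = 0 − Q_out C = −Q_out m/V(t).
dm/m = −Q_out dt/(V₀ + 0.93500 t); integrating gives ln(m/m₀) = −(Q_out/(Q_in−Q_out)) ln(V/V₀).
m = m₀ (V₀/V)^(Q_out/(Q_in−Q_out)) = 5.94 × (22.0/60.148)^(0.96791) = 2.2439 mg.

2.24 mg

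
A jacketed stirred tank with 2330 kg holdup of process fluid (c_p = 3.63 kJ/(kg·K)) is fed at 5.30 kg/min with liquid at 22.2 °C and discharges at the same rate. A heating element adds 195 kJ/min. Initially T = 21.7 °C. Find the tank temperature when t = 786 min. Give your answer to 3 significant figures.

30.6 °C

M c_p dT/dt = ṁ c_p (T_in − T) + Q̇.
Rearrange: dT/dt = (T_ss − T)/τ with τ = M/ṁ = 439.62 min and T_ss = T_in + Q̇/(ṁ c_p) = 32.336 °C.
Solution: T(t) = T_ss + (T₀ − T_ss) e^(−t/τ).
T(786) = 32.336 + (-10.636)·e^(−786/439.62) = 32.336 + (-10.636)·0.16731 = 30.556 °C.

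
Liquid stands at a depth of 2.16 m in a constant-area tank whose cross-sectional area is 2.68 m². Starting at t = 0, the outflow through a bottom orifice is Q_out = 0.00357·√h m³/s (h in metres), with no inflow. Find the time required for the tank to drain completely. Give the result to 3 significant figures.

With no inflow, A dh/dt = −0.00357 √h.
This is separable: 2 d(√h)/dt = −0.00357/A, so √h = √h₀ − (0.00357/(2A)) t.
Set h = 0: 2√h₀ = (0.00357/A) t_empty ⇒ t_empty = 2A√h₀/0.00357.
t_empty = 2·2.68·√2.16/0.00357 = 5.3600·1.4697/0.00357 = 2206.6 s.

2210 s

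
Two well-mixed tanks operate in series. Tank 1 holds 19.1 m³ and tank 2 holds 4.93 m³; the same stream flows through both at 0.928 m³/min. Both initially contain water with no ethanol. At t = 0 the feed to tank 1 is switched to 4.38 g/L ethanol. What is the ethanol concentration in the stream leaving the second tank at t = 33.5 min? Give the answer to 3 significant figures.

3.22 g/L

Species balance on tank i: dCᵢ/dt = (Cᵢ₋₁ − Cᵢ)/τᵢ with τᵢ = Vᵢ/Q.
τ₁ = 19.1/0.928 = 20.582 min; τ₂ = 4.93/0.928 = 5.3125 min.
Solving the cascade with C₁(0)=C₂(0)=0 gives C₂(t) = C_in[1 − (τ₁ e^(−t/τ₁) − τ₂ e^(−t/τ₂))/(τ₁ − τ₂)].
At t = 33.5: e^(−t/τ₁) = 0.19639, e^(−t/τ₂) = 0.0018255.
C₂ = 4.38·[1 − (20.582·0.19639 − 5.3125·0.0018255)/(15.269)] = 4.38·0.73592 = 3.2233 g/L.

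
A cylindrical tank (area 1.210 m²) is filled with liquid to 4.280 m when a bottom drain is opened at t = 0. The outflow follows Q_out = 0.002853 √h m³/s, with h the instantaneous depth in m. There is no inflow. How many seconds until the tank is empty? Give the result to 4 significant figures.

A dh/dt = −Q_out = −0.002853 √h.
Separate and integrate: 2(√h − √h₀) = −(0.002853/A) t.
Tank is empty when √h = 0: t_empty = 2A√h₀/0.002853.
t_empty = 2·1.210·√4.280/0.002853 = 2.42000·2.06882/0.002853 = 1754.83 s.

1755 s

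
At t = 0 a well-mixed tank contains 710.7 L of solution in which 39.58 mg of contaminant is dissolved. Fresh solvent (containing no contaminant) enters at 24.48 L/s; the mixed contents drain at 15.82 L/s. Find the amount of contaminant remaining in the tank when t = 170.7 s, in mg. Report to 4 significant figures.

5.070 mg

Total volume: dV/dt = Q_in − Q_out = 8.66000 L/s, so V(t) = 710.7 + 8.66000 t and V(170.7) = 2188.96 L.
Solute balance: dm/dt = 0 − Q_out C = −Q_out m/V(t).
dm/m = −Q_out dt/(V₀ + 8.66000 t); integrating gives ln(m/m₀) = −(Q_out/(Q_in−Q_out)) ln(V/V₀).
m = m₀ (V₀/V)^(Q_out/(Q_in−Q_out)) = 39.58 × (710.7/2188.96)^(1.82679) = 5.06984 mg.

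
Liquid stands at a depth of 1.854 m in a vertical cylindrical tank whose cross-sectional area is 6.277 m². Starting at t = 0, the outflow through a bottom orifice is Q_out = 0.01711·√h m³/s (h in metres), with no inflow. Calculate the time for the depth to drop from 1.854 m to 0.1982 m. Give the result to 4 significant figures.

Unsteady balance on liquid volume: A dh/dt = −0.01711 √h.
This is separable: 2 d(√h)/dt = −0.01711/A, so √h = √h₀ − (0.01711/(2A)) t.
t = 2A(√h₀ − √h)/0.01711 = 2·6.277·(√1.854 − √0.1982)/0.01711
  = 12.5540 × (1.36162 − 0.445197) / 0.01711 = 672.398 s.

672.4 s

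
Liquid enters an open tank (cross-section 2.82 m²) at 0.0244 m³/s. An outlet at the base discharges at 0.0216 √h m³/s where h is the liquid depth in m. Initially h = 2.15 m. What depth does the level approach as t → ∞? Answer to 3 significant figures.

1.28 m

A dh/dt = Q_in − 0.0216 √h. Steady state requires inflow = outflow:
Q_in = 0.0216 √h_ss ⇒ √h_ss = 0.0244/0.0216 = 1.1296.
h_ss = 1.1296² = 1.2761 m. (Since h₀ = 2.15 m > h_ss, the level will fall toward this value.)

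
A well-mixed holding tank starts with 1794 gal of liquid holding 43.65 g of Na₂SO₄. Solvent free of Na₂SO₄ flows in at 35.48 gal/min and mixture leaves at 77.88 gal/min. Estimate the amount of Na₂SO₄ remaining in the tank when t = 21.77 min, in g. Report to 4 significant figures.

Let m(t) be the amount of Na₂SO₄. Volume: V(t) = V₀ + (Q_in − Q_out) t = 1794 − 42.4000 t; V(21.77) = 870.952 gal.
Species balance (pure solvent in): dm/dt = −Q_out · m/V(t).
dm/m = −Q_out dt/(V₀ − 42.4000 t); integrating gives ln(m/m₀) = −(Q_out/(Q_in−Q_out)) ln(V/V₀).
m = m₀ (V₀/V)^(Q_out/(Q_in−Q_out)) = 43.65 × (1794/870.952)^(-1.83679) = 11.5757 g.

11.58 g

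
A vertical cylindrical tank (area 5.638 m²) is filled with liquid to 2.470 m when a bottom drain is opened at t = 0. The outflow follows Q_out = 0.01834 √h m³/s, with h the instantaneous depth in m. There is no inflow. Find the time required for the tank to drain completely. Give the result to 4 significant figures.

With no inflow, A dh/dt = −0.01834 √h.
∫ h^(−1/2) dh = −(0.01834/A) ∫ dt, giving 2√h = 2√h₀ − (0.01834/A) t.
Set h = 0: 2√h₀ = (0.01834/A) t_empty ⇒ t_empty = 2A√h₀/0.01834.
t_empty = 2·5.638·√2.470/0.01834 = 11.2760·1.57162/0.01834 = 966.283 s.

966.3 s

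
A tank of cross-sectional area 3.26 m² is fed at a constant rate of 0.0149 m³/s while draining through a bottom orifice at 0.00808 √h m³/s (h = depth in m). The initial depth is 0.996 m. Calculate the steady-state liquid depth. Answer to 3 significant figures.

3.40 m

Level balance: A dh/dt = 0.0149 − 0.00808 √h. Setting dh/dt = 0:
Q_in = 0.00808 √h_ss ⇒ √h_ss = 0.0149/0.00808 = 1.8441.
h_ss = 1.8441² = 3.4006 m. (Since h₀ = 0.996 m < h_ss, the level will rise toward this value.)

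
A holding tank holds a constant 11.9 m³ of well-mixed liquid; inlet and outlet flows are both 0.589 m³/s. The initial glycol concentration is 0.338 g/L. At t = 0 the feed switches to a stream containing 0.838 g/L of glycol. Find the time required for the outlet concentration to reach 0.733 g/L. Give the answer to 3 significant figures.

31.5 s

Species balance: V dC/dt = Q(C_in − C) ⇒ τ = V/Q = 20.204 s.
C(t) = C_in + (C₀ − C_in) e^(−t/τ). Set C = 0.733 and solve for t:
e^(−t/τ) = (C − C_in)/(C₀ − C_in) = (0.733 − 0.838)/(0.338 − 0.838) = 0.21000
t = −τ ln(…) = 20.204 × 1.5606 = 31.531 s.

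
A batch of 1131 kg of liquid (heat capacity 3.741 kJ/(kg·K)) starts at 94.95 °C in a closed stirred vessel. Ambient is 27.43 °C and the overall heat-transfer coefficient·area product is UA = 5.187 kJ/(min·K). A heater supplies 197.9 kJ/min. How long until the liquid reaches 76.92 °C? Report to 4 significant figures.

776.4 min

Lumped-capacitance energy balance: M c_p dT/dt = UA(T_amb − T) + Q̇.
τ = M c_p/UA = 815.707 min; T_ss = T_amb + Q̇/UA = 27.43 + 197.9/5.187 = 65.5831 °C.
T(t) = T_ss + (T₀ − T_ss)e^(−t/τ); set T = 76.92:
t = −τ ln[(T − T_ss)/(T₀ − T_ss)] = −815.707 · ln(0.386044) = 776.393 min.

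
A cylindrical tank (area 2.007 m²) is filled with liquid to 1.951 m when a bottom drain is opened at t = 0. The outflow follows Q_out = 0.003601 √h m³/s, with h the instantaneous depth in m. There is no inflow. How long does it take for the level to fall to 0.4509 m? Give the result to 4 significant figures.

808.5 s

A dh/dt = −Q_out = −0.003601 √h.
Separate and integrate: 2(√h − √h₀) = −(0.003601/A) t.
t = 2A(√h₀ − √h)/0.003601 = 2·2.007·(√1.951 − √0.4509)/0.003601
  = 4.01400 × (1.39678 − 0.671491) / 0.003601 = 808.475 s.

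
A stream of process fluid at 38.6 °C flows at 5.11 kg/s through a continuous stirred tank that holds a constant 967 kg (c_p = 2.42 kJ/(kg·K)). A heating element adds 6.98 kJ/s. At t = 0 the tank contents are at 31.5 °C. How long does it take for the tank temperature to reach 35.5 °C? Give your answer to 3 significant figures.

Energy balance: M c_p dT/dt = ṁ c_p (T_in − T) + 6.98.
τ = M/ṁ = 189.24 s; T_ss = T_in + Q̇/(ṁ c_p) = 39.164 °C.
T(t) = T_ss + (T₀ − T_ss) e^(−t/τ). Set T = 35.5:
e^(−t/τ) = (35.5 − 39.164)/(31.5 − 39.164) = 0.47811
t = −189.24 · ln(0.47811) = 139.64 s.

140 s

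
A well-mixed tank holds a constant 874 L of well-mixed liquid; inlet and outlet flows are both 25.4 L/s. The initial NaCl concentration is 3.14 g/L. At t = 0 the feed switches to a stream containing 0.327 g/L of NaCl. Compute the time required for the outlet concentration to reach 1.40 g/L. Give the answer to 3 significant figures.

33.2 s

Species balance: V dC/dt = Q(C_in − C) ⇒ τ = V/Q = 34.409 s.
C(t) = C_in + (C₀ − C_in) e^(−t/τ). Set C = 1.40 and solve for t:
e^(−t/τ) = (C − C_in)/(C₀ − C_in) = (1.40 − 0.327)/(3.14 − 0.327) = 0.38144
t = −τ ln(…) = 34.409 × 0.96379 = 33.164 s.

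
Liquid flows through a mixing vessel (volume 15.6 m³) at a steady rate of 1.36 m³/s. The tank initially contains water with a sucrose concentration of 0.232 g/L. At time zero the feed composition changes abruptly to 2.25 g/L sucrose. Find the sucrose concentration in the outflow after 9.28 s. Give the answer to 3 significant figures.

1.35 g/L

Unsteady species balance (constant V, well mixed): V dC/dt = Q(C_in − C).
Rewrite as dC/dt + C/τ = C_in/τ, τ = V/Q = 11.471 s.
Integrating: C(t) = C_in + (C₀ − C_in) e^(−t/τ).
C(9.28) = 2.25 + (0.232 − 2.25)·e^(−9.28/11.471) = 2.25 + (-2.0180)·0.44529 = 1.3514 g/L.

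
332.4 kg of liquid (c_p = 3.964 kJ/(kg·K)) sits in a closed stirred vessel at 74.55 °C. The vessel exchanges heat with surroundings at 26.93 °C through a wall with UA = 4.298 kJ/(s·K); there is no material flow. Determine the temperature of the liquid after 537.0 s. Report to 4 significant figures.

M c_p dT/dt = −UA(T − T_amb).
dT/dt = (T_ss − T)/τ with T_ss = T_amb = 26.9300 °C, τ = M c_p/UA = 332.4·3.964/4.298 = 306.569 s.
This is linear first-order; T(t) = T_ss + (T₀ − T_ss) e^(−t/τ).
T(537.0) = 26.9300 + (47.6200)·0.173488 = 35.1915 °C.

35.19 °C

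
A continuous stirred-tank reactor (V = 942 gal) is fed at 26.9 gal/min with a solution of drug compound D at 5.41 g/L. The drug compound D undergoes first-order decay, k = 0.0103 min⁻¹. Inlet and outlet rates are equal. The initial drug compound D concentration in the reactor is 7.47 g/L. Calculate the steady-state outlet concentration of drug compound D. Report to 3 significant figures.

Species balance: V dC/dt = Q C_in − Q C − k V C.
At steady state: 0 = Q C_in − (Q + kV) C_ss, so C_ss = Q C_in/(Q + kV).
C_ss = 26.9·5.41/(26.9 + 0.0103·942) = 145.53/36.603 = 3.9759 g/L.

3.98 g/L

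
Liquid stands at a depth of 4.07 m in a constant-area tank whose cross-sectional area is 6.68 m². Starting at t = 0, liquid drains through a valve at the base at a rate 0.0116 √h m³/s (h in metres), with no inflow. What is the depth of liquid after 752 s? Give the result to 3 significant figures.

1.86 m

A dh/dt = −Q_out = −0.0116 √h.
Separate and integrate: 2(√h − √h₀) = −(0.0116/A) t.
√h = √4.07 − 0.0116·752/(2·6.68) = 2.0174 − 0.65293 = 1.3645.
h = 1.3645² = 1.8618 m.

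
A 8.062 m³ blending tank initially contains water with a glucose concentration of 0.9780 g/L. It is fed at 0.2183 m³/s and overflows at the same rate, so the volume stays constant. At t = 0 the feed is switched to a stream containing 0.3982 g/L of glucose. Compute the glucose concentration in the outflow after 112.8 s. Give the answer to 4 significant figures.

0.4255 g/L

Mass balance on the solute (V constant): V dC/dt = Q(C_in − C).
Rewrite as dC/dt + C/τ = C_in/τ, τ = V/Q = 36.9308 s.
C approaches C_in exponentially: C(t) = C_in + (C₀ − C_in) e^(−t/τ).
C(112.8) = 0.3982 + (0.9780 − 0.3982)·e^(−112.8/36.9308) = 0.3982 + (0.579800)·0.0471529 = 0.425539 g/L.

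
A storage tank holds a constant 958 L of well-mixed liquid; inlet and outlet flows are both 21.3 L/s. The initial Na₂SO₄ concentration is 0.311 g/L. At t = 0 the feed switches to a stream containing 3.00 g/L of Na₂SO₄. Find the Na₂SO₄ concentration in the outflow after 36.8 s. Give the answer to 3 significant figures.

Unsteady species balance (constant V, well mixed): V dC/dt = Q(C_in − C).
So dC/dt = (C_in − C)/τ with τ = V/Q = 958/21.3 = 44.977 s.
C approaches C_in exponentially: C(t) = C_in + (C₀ − C_in) e^(−t/τ).
C(36.8) = 3.00 + (0.311 − 3.00)·e^(−36.8/44.977) = 3.00 + (-2.6890)·0.44122 = 1.8136 g/L.

1.81 g/L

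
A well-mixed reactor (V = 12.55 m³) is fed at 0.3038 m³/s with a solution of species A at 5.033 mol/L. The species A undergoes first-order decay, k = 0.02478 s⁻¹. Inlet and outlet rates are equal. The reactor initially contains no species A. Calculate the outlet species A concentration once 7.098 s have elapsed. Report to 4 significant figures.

0.7304 mol/L

Accumulation = in − out − consumed: V dC/dt = Q C_in − Q C − k V C.
dC/dt = (Q/V) C_in − (Q/V + k) C; effective rate a = Q/V + k = 0.0242072 + 0.02478 = 0.0489872 s⁻¹.
C_ss = Q C_in/(Q + kV) = 2.48707 mol/L; C(t) = C_ss + (C₀ − C_ss) e^(−a t).
C(7.098) = 2.48707 + (-2.48707)·e^(−0.0489872·7.098) = 2.48707 + (-2.48707)·0.706303 = 0.730446 mol/L.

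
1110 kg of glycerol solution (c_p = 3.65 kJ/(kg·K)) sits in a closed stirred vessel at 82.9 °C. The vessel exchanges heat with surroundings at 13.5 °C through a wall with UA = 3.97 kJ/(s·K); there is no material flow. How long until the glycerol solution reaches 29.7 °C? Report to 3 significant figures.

1480 s

Lumped-capacitance energy balance: M c_p dT/dt = UA(T_amb − T).
τ = M c_p/UA = 1020.5 s; T_ss = T_amb = 13.500 °C.
T(t) = T_ss + (T₀ − T_ss)e^(−t/τ); set T = 29.7:
t = −τ ln[(T − T_ss)/(T₀ − T_ss)] = −1020.5 · ln(0.23343) = 1484.7 s.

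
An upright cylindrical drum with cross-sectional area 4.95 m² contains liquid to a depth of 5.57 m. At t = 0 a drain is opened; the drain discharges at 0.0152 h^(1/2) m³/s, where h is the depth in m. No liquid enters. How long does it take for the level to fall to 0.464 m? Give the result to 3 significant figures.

A dh/dt = −Q_out = −0.0152 √h.
This is separable: 2 d(√h)/dt = −0.0152/A, so √h = √h₀ − (0.0152/(2A)) t.
t = 2A(√h₀ − √h)/0.0152 = 2·4.95·(√5.57 − √0.464)/0.0152
  = 9.9000 × (2.3601 − 0.68118) / 0.0152 = 1093.5 s.

1090 s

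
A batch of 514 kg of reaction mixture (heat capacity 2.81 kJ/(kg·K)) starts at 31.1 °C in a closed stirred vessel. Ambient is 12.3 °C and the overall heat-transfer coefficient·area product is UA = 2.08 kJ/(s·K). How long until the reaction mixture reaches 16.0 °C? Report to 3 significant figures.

M c_p dT/dt = −UA(T − T_amb).
τ = M c_p/UA = 694.39 s; T_ss = T_amb = 12.300 °C.
T(t) = T_ss + (T₀ − T_ss)e^(−t/τ); set T = 16.0:
t = −τ ln[(T − T_ss)/(T₀ − T_ss)] = −694.39 · ln(0.19681) = 1128.8 s.

1130 s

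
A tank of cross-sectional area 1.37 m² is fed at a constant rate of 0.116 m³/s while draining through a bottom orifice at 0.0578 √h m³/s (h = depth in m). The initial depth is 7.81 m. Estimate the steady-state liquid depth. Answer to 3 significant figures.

A dh/dt = Q_in − 0.0578 √h. Steady state requires inflow = outflow:
Q_in = 0.0578 √h_ss ⇒ √h_ss = 0.116/0.0578 = 2.0069.
h_ss = 2.0069² = 4.0277 m. (Since h₀ = 7.81 m > h_ss, the level will fall toward this value.)

4.03 m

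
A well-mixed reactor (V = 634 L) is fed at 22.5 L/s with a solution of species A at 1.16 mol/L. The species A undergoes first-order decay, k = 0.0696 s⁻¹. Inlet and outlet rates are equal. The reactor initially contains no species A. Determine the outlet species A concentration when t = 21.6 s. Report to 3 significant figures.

Accumulation = in − out − consumed: V dC/dt = Q C_in − Q C − k V C.
This is linear with rate a = Q/V + k = 0.10509 s⁻¹.
C_ss = Q C_in/(Q + kV) = 0.39174 mol/L; C(t) = C_ss + (C₀ − C_ss) e^(−a t).
C(21.6) = 0.39174 + (-0.39174)·e^(−0.10509·21.6) = 0.39174 + (-0.39174)·0.10332 = 0.35126 mol/L.

0.351 mol/L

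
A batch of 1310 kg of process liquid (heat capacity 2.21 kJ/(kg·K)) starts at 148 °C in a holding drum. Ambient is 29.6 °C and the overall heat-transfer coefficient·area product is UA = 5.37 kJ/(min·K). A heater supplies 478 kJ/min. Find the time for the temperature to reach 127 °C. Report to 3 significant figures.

676 min

Heat balance on the well-mixed liquid: M c_p dT/dt = −UA(T − T_amb) + Q̇.
τ = M c_p/UA = 539.12 min; T_ss = T_amb + Q̇/UA = 29.6 + 478/5.37 = 118.61 °C.
T(t) = T_ss + (T₀ − T_ss)e^(−t/τ); set T = 127:
t = −τ ln[(T − T_ss)/(T₀ − T_ss)] = −539.12 · ln(0.28540) = 675.99 min.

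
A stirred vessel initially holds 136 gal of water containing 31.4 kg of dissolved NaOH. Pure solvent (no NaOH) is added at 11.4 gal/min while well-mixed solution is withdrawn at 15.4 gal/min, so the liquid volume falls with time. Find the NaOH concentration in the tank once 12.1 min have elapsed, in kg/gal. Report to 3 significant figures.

0.0659 kg/gal

Let m(t) be the amount of NaOH. Volume: V(t) = V₀ + (Q_in − Q_out) t = 136 − 4.0000 t; V(12.1) = 87.600 gal.
Species balance (pure solvent in): dm/dt = −Q_out · m/V(t).
dm/m = −Q_out dt/(V₀ − 4.0000 t); integrating gives ln(m/m₀) = −(Q_out/(Q_in−Q_out)) ln(V/V₀).
m = m₀ (V₀/V)^(Q_out/(Q_in−Q_out)) = 31.4 × (136/87.600)^(-3.8500) = 5.7736 kg.
C = m/V = 5.7736/87.600 = 0.065909 kg/gal.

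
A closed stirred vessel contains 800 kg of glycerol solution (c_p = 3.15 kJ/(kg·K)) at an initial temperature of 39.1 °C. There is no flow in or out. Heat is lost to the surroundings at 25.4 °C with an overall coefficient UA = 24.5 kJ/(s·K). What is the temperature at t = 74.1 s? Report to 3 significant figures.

32.1 °C

Heat balance on the well-mixed liquid: M c_p dT/dt = −UA(T − T_amb).
dT/dt = (T_ss − T)/τ with T_ss = T_amb = 25.400 °C, τ = M c_p/UA = 800·3.15/24.5 = 102.86 s.
Integrating: T(t) = T_ss + (T₀ − T_ss) e^(−t/τ).
T(74.1) = 25.400 + (13.700)·0.48655 = 32.066 °C.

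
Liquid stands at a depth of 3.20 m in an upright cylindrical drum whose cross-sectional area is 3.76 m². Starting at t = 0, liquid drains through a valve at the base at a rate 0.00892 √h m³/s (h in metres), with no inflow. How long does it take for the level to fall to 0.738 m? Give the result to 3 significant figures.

784 s

A dh/dt = −Q_out = −0.00892 √h.
Separate and integrate: 2(√h − √h₀) = −(0.00892/A) t.
t = 2A(√h₀ − √h)/0.00892 = 2·3.76·(√3.20 − √0.738)/0.00892
  = 7.5200 × (1.7889 − 0.85907) / 0.00892 = 783.85 s.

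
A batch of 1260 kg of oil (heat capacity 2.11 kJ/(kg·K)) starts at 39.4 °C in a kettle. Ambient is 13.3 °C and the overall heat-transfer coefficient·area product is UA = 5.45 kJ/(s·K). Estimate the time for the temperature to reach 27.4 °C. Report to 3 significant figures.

Unsteady energy balance on the tank contents: M c_p dT/dt = −UA(T − T_amb).
τ = M c_p/UA = 487.82 s; T_ss = T_amb = 13.300 °C.
T(t) = T_ss + (T₀ − T_ss)e^(−t/τ); set T = 27.4:
t = −τ ln[(T − T_ss)/(T₀ − T_ss)] = −487.82 · ln(0.54023) = 300.38 s.

300 s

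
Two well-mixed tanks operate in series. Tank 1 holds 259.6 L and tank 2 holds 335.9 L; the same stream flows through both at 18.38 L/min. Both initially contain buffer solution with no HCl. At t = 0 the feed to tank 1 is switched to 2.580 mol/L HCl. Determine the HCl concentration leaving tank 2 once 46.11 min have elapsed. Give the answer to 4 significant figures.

Each tank obeys Vᵢ dCᵢ/dt = Q(Cᵢ₋₁ − Cᵢ), so τᵢ = Vᵢ/Q.
τ₁ = 259.6/18.38 = 14.1240 min; τ₂ = 335.9/18.38 = 18.2753 min.
Solving the cascade with C₁(0)=C₂(0)=0 gives C₂(t) = C_in[1 − (τ₁ e^(−t/τ₁) − τ₂ e^(−t/τ₂))/(τ₁ − τ₂)].
At t = 46.11: e^(−t/τ₁) = 0.0382105, e^(−t/τ₂) = 0.0802124.
C₂ = 2.580·[1 − (14.1240·0.0382105 − 18.2753·0.0802124)/(-4.15125)] = 2.580·0.776882 = 2.00436 mol/L.

2.004 mol/L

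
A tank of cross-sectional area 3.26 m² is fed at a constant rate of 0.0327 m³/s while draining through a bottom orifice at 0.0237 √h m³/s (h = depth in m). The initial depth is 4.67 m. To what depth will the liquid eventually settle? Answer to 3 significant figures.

Level balance: A dh/dt = 0.0327 − 0.0237 √h. Setting dh/dt = 0:
Q_in = 0.0237 √h_ss ⇒ √h_ss = 0.0327/0.0237 = 1.3797.
h_ss = 1.3797² = 1.9037 m. (Since h₀ = 4.67 m > h_ss, the level will fall toward this value.)

1.90 m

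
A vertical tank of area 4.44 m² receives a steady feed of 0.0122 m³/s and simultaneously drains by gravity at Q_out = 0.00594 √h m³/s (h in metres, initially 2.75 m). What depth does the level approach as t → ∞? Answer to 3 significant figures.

Volume balance on the tank: A dh/dt = Q_in − 0.00594 √h. At steady state dh/dt = 0:
Q_in = 0.00594 √h_ss ⇒ √h_ss = 0.0122/0.00594 = 2.0539.
h_ss = 2.0539² = 4.2184 m. (Since h₀ = 2.75 m < h_ss, the level will rise toward this value.)

4.22 m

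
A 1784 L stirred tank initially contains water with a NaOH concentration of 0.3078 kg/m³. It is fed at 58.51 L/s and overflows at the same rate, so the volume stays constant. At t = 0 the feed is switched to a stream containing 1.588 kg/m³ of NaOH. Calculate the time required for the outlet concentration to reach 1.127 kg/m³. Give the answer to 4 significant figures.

31.14 s

Mass balance on the solute (V constant): V dC/dt = Q(C_in − C), so τ = V/Q = 30.4905 s.
C(t) = C_in + (C₀ − C_in) e^(−t/τ). Set C = 1.127 and solve for t:
e^(−t/τ) = (C − C_in)/(C₀ − C_in) = (1.127 − 1.588)/(0.3078 − 1.588) = 0.360100
t = −τ ln(…) = 30.4905 × 1.02137 = 31.1422 s.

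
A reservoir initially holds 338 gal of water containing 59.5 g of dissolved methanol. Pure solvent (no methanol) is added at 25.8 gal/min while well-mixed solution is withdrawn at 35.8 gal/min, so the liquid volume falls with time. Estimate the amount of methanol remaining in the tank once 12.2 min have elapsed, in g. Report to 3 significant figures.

Let m(t) be the amount of methanol. Volume: V(t) = V₀ + (Q_in − Q_out) t = 338 − 10.000 t; V(12.2) = 216.00 gal.
No methanol enters, so dm/dt = −Q_out · (m/V).
Separate: dm/m = −Q_out dt/V(t) ⇒ ln(m/m₀) = −(Q_out/(Q_in−Q_out)) ln(V/V₀).
m = m₀ (V₀/V)^(Q_out/(Q_in−Q_out)) = 59.5 × (338/216.00)^(-3.5800) = 11.977 g.

12.0 g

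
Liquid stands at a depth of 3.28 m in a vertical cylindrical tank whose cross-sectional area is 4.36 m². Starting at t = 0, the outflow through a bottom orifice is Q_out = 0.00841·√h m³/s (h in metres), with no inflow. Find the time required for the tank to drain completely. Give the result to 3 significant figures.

A dh/dt = −Q_out = −0.00841 √h.
Separate and integrate: 2(√h − √h₀) = −(0.00841/A) t.
Set h = 0: 2√h₀ = (0.00841/A) t_empty ⇒ t_empty = 2A√h₀/0.00841.
t_empty = 2·4.36·√3.28/0.00841 = 8.7200·1.8111/0.00841 = 1877.8 s.

1880 s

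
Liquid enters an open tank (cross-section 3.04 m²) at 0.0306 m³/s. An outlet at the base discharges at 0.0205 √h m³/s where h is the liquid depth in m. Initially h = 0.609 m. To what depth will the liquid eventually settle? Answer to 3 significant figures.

Level balance: A dh/dt = 0.0306 − 0.0205 √h. Setting dh/dt = 0:
Q_in = 0.0205 √h_ss ⇒ √h_ss = 0.0306/0.0205 = 1.4927.
h_ss = 1.4927² = 2.2281 m. (Since h₀ = 0.609 m < h_ss, the level will rise toward this value.)

2.23 m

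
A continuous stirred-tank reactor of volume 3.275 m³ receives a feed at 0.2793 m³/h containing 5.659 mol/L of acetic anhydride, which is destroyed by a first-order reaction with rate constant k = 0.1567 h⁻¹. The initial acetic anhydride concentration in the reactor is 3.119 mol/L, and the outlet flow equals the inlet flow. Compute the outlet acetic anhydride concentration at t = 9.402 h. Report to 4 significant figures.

Accumulation = in − out − consumed: V dC/dt = Q C_in − Q C − k V C.
This is linear with rate a = Q/V + k = 0.241982 h⁻¹.
C_ss = Q C_in/(Q + kV) = 1.99441 mol/L; C(t) = C_ss + (C₀ − C_ss) e^(−a t).
C(9.402) = 1.99441 + (1.12459)·e^(−0.241982·9.402) = 1.99441 + (1.12459)·0.102785 = 2.11000 mol/L.

2.110 mol/L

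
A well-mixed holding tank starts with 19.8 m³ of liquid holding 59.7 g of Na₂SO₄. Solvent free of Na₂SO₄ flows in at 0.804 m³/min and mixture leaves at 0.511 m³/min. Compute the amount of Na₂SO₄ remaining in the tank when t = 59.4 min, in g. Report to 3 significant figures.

19.9 g

Total volume: dV/dt = Q_in − Q_out = 0.29300 m³/min, so V(t) = 19.8 + 0.29300 t and V(59.4) = 37.204 m³.
No Na₂SO₄ enters, so dm/dt = −Q_out · (m/V).
Separate: dm/m = −Q_out dt/V(t) ⇒ ln(m/m₀) = −(Q_out/(Q_in−Q_out)) ln(V/V₀).
m = m₀ (V₀/V)^(Q_out/(Q_in−Q_out)) = 59.7 × (19.8/37.204)^(1.7440) = 19.872 g.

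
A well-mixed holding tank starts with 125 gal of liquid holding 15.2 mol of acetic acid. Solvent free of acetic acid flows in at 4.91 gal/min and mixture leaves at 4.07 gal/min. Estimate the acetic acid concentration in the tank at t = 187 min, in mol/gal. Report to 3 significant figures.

Total volume: dV/dt = Q_in − Q_out = 0.84000 gal/min, so V(t) = 125 + 0.84000 t and V(187) = 282.08 gal.
Solute balance: dm/dt = 0 − Q_out C = −Q_out m/V(t).
Separate: dm/m = −Q_out dt/V(t) ⇒ ln(m/m₀) = −(Q_out/(Q_in−Q_out)) ln(V/V₀).
m = m₀ (V₀/V)^(Q_out/(Q_in−Q_out)) = 15.2 × (125/282.08)^(4.8452) = 0.29460 mol.
C = m/V = 0.29460/282.08 = 0.0010444 mol/gal.

0.00104 mol/gal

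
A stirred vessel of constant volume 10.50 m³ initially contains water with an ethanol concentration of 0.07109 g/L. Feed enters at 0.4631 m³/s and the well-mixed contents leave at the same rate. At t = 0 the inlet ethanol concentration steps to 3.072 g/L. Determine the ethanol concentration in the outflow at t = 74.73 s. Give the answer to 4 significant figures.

2.961 g/L

Transient balance on the dissolved component: V dC/dt = Q(C_in − C).
Rewrite as dC/dt + C/τ = C_in/τ, τ = V/Q = 22.6733 s.
C approaches C_in exponentially: C(t) = C_in + (C₀ − C_in) e^(−t/τ).
C(74.73) = 3.072 + (0.07109 − 3.072)·e^(−74.73/22.6733) = 3.072 + (-3.00091)·0.0370329 = 2.96087 g/L.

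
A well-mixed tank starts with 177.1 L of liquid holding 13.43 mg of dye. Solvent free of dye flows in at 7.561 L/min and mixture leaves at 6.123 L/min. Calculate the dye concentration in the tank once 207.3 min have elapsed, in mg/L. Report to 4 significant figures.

0.0004227 mg/L

Total volume: dV/dt = Q_in − Q_out = 1.43800 L/min, so V(t) = 177.1 + 1.43800 t and V(207.3) = 475.197 L.
Solute balance: dm/dt = 0 − Q_out C = −Q_out m/V(t).
dm/m = −Q_out dt/(V₀ + 1.43800 t); integrating gives ln(m/m₀) = −(Q_out/(Q_in−Q_out)) ln(V/V₀).
m = m₀ (V₀/V)^(Q_out/(Q_in−Q_out)) = 13.43 × (177.1/475.197)^(4.25800) = 0.200846 mg.
C = m/V = 0.200846/475.197 = 0.000422657 mg/L.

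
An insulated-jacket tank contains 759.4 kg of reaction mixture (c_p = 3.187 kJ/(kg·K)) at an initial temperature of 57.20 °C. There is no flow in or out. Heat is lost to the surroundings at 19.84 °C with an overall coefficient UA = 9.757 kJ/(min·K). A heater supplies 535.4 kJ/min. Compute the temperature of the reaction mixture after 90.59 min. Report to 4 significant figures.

Lumped-capacitance energy balance: M c_p dT/dt = UA(T_amb − T) + Q̇.
dT/dt = (T_ss − T)/τ with T_ss = T_amb + Q̇/UA = 19.84 + 535.4/9.757 = 74.7134 °C, τ = M c_p/UA = 759.4·3.187/9.757 = 248.048 min.
This is linear first-order; T(t) = T_ss + (T₀ − T_ss) e^(−t/τ).
T(90.59) = 74.7134 + (-17.5134)·0.694050 = 62.5582 °C.

62.56 °C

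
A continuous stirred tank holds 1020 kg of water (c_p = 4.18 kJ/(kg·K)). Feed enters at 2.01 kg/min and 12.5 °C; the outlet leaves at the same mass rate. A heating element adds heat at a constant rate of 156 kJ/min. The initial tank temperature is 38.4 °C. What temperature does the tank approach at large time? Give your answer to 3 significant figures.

31.1 °C

Heat balance on the well-mixed liquid: M c_p dT/dt = ṁ c_p (T_in − T) + 156.
At steady state dT/dt = 0 ⇒ T_ss = T_in + Q̇/(ṁ c_p) = 12.5 + 156/(2.01·4.18) = 31.067 °C.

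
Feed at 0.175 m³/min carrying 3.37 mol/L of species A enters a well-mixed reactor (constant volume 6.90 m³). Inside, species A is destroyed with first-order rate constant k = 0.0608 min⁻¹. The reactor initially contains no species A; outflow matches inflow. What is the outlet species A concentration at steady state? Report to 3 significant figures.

V dC/dt = Q(C_in − C) − k V C.
Steady state (dC/dt = 0): C_ss = Q C_in/(Q + kV) = C_in/(1 + kV/Q).
C_ss = 0.175·3.37/(0.175 + 0.0608·6.90) = 0.58975/0.59452 = 0.99198 mol/L.

0.992 mol/L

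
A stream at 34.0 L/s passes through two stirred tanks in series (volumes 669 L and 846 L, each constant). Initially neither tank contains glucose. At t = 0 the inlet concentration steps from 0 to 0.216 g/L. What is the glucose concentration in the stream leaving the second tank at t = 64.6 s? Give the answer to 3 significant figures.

Species balance on tank i: dCᵢ/dt = (Cᵢ₋₁ − Cᵢ)/τᵢ with τᵢ = Vᵢ/Q.
τ₁ = 669/34.0 = 19.676 s; τ₂ = 846/34.0 = 24.882 s.
Solving the cascade with C₁(0)=C₂(0)=0 gives C₂(t) = C_in[1 − (τ₁ e^(−t/τ₁) − τ₂ e^(−t/τ₂))/(τ₁ − τ₂)].
At t = 64.6: e^(−t/τ₁) = 0.037511, e^(−t/τ₂) = 0.074555.
C₂ = 0.216·[1 − (19.676·0.037511 − 24.882·0.074555)/(-5.2059)] = 0.216·0.78543 = 0.16965 g/L.

0.170 g/L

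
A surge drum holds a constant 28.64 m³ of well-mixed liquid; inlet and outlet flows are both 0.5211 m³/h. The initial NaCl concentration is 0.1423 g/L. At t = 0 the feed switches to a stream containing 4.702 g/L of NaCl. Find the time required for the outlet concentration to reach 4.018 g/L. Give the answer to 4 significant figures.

Transient balance on the dissolved component: V dC/dt = Q(C_in − C), so τ = V/Q = 54.9607 h.
C(t) = C_in + (C₀ − C_in) e^(−t/τ). Set C = 4.018 and solve for t:
e^(−t/τ) = (C − C_in)/(C₀ − C_in) = (4.018 − 4.702)/(0.1423 − 4.702) = 0.150010
t = −τ ln(…) = 54.9607 × 1.89705 = 104.263 h.

104.3 h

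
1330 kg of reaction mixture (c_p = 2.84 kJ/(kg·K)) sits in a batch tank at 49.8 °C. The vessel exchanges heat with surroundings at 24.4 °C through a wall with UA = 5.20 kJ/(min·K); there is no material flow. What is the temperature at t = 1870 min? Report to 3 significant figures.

26.3 °C

Lumped-capacitance energy balance: M c_p dT/dt = UA(T_amb − T).
dT/dt = (T_ss − T)/τ with T_ss = T_amb = 24.400 °C, τ = M c_p/UA = 1330·2.84/5.20 = 726.38 min.
This is linear first-order; T(t) = T_ss + (T₀ − T_ss) e^(−t/τ).
T(1870) = 24.400 + (25.400)·0.076200 = 26.335 °C.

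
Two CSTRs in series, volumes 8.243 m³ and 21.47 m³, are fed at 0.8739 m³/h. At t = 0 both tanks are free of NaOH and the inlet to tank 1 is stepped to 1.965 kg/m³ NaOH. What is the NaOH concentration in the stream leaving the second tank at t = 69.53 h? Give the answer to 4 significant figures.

1.778 kg/m³

Species balance on tank i: dCᵢ/dt = (Cᵢ₋₁ − Cᵢ)/τᵢ with τᵢ = Vᵢ/Q.
τ₁ = 8.243/0.8739 = 9.43243 h; τ₂ = 21.47/0.8739 = 24.5680 h.
Solving the cascade with C₁(0)=C₂(0)=0 gives C₂(t) = C_in[1 − (τ₁ e^(−t/τ₁) − τ₂ e^(−t/τ₂))/(τ₁ − τ₂)].
At t = 69.53: e^(−t/τ₁) = 0.000629001, e^(−t/τ₂) = 0.0590069.
C₂ = 1.965·[1 − (9.43243·0.000629001 − 24.5680·0.0590069)/(-15.1356)] = 1.965·0.904612 = 1.77756 kg/m³.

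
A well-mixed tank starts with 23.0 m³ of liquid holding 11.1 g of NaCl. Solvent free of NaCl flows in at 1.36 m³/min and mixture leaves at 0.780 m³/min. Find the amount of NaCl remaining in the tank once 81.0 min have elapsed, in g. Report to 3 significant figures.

2.49 g

Let m(t) be the amount of NaCl. Volume: V(t) = V₀ + (Q_in − Q_out) t = 23.0 + 0.58000 t; V(81.0) = 69.980 m³.
No NaCl enters, so dm/dt = −Q_out · (m/V).
dm/m = −Q_out dt/(V₀ + 0.58000 t); integrating gives ln(m/m₀) = −(Q_out/(Q_in−Q_out)) ln(V/V₀).
m = m₀ (V₀/V)^(Q_out/(Q_in−Q_out)) = 11.1 × (23.0/69.980)^(1.3448) = 2.4857 g.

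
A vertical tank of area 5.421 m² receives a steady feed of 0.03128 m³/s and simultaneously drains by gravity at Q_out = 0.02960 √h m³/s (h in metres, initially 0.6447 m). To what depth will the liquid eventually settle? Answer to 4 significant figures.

A dh/dt = Q_in − 0.02960 √h. Steady state requires inflow = outflow:
Q_in = 0.02960 √h_ss ⇒ √h_ss = 0.03128/0.02960 = 1.05676.
h_ss = 1.05676² = 1.11673 m. (Since h₀ = 0.6447 m < h_ss, the level will rise toward this value.)

1.117 m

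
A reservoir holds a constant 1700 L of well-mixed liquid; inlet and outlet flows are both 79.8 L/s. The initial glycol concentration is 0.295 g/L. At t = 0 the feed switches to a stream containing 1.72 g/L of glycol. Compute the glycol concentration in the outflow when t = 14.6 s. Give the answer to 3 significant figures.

Transient balance on the dissolved component: V dC/dt = Q(C_in − C).
Rewrite as dC/dt + C/τ = C_in/τ, τ = V/Q = 21.303 s.
This is linear first-order; C(t) = C_in + (C₀ − C_in) e^(−t/τ).
C(14.6) = 1.72 + (0.295 − 1.72)·e^(−14.6/21.303) = 1.72 + (-1.4250)·0.50392 = 1.0019 g/L.

1.00 g/L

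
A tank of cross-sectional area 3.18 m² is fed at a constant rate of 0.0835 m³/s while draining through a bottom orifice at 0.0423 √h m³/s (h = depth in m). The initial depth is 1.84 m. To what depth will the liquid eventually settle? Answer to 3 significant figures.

3.90 m

Unsteady balance on liquid volume: A dh/dt = Q_in − 0.0423 √h. At steady state dh/dt = 0:
Q_in = 0.0423 √h_ss ⇒ √h_ss = 0.0835/0.0423 = 1.9740.
h_ss = 1.9740² = 3.8967 m. (Since h₀ = 1.84 m < h_ss, the level will rise toward this value.)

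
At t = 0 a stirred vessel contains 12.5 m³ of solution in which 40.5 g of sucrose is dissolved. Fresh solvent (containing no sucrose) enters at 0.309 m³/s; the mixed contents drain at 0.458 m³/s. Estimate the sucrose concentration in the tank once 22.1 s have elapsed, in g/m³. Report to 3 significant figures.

Let m(t) be the amount of sucrose. Volume: V(t) = V₀ + (Q_in − Q_out) t = 12.5 − 0.14900 t; V(22.1) = 9.2071 m³.
No sucrose enters, so dm/dt = −Q_out · (m/V).
dm/m = −Q_out dt/(V₀ − 0.14900 t); integrating gives ln(m/m₀) = −(Q_out/(Q_in−Q_out)) ln(V/V₀).
m = m₀ (V₀/V)^(Q_out/(Q_in−Q_out)) = 40.5 × (12.5/9.2071)^(-3.0738) = 15.823 g.
C = m/V = 15.823/9.2071 = 1.7186 g/m³.

1.72 g/m³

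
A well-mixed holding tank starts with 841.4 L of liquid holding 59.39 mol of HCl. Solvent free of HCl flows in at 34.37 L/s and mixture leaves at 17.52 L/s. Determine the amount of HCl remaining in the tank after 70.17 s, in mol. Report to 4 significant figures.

23.85 mol

Let m(t) be the amount of HCl. Volume: V(t) = V₀ + (Q_in − Q_out) t = 841.4 + 16.8500 t; V(70.17) = 2023.76 L.
Solute balance: dm/dt = 0 − Q_out C = −Q_out m/V(t).
Separate: dm/m = −Q_out dt/V(t) ⇒ ln(m/m₀) = −(Q_out/(Q_in−Q_out)) ln(V/V₀).
m = m₀ (V₀/V)^(Q_out/(Q_in−Q_out)) = 59.39 × (841.4/2023.76)^(1.03976) = 23.8451 mol.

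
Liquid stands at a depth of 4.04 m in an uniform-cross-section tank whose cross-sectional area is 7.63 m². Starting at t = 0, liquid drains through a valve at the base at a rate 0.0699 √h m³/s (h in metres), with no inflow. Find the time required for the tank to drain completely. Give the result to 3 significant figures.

439 s

With no inflow, A dh/dt = −0.0699 √h.
Separate and integrate: 2(√h − √h₀) = −(0.0699/A) t.
Set h = 0: 2√h₀ = (0.0699/A) t_empty ⇒ t_empty = 2A√h₀/0.0699.
t_empty = 2·7.63·√4.04/0.0699 = 15.260·2.0100/0.0699 = 438.80 s.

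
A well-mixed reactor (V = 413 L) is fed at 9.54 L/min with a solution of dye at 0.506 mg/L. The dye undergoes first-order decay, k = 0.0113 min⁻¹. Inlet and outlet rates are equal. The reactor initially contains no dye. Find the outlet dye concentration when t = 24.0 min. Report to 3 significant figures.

0.191 mg/L

Species balance: V dC/dt = Q C_in − Q C − k V C.
dC/dt = (Q/V) C_in − (Q/V + k) C; effective rate a = Q/V + k = 0.023099 + 0.0113 = 0.034399 min⁻¹.
C_ss = Q C_in/(Q + kV) = 0.33978 mg/L; C(t) = C_ss + (C₀ − C_ss) e^(−a t).
C(24.0) = 0.33978 + (-0.33978)·e^(−0.034399·24.0) = 0.33978 + (-0.33978)·0.43798 = 0.19096 mg/L.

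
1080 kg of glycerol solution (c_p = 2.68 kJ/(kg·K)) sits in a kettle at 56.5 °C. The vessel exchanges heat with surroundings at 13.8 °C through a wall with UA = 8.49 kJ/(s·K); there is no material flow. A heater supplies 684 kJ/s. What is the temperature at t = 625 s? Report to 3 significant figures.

M c_p dT/dt = −UA(T − T_amb) + Q̇.
dT/dt = (T_ss − T)/τ with T_ss = T_amb + Q̇/UA = 13.8 + 684/8.49 = 94.365 °C, τ = M c_p/UA = 1080·2.68/8.49 = 340.92 s.
T approaches T_ss exponentially: T(t) = T_ss + (T₀ − T_ss) e^(−t/τ).
T(625) = 94.365 + (-37.865)·0.15989 = 88.311 °C.

88.3 °C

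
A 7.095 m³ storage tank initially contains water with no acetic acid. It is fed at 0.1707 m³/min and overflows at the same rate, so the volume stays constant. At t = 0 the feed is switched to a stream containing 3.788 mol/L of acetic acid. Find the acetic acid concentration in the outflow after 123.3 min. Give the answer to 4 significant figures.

Transient balance on the dissolved component: V dC/dt = Q(C_in − C).
Time constant τ = V/Q = 7.095/0.1707 = 41.5641 min.
C approaches C_in exponentially: C(t) = C_in + (C₀ − C_in) e^(−t/τ).
C(123.3) = 3.788 + (0 − 3.788)·e^(−123.3/41.5641) = 3.788 + (-3.78800)·0.0514832 = 3.59298 mol/L.

3.593 mol/L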